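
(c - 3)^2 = c^2 - 6*c + 9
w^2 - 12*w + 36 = (w - 6)^2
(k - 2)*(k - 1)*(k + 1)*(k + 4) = k^4 + 2*k^3 - 9*k^2 - 2*k + 8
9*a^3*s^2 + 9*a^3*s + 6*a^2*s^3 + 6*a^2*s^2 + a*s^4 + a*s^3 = s*(3*a + s)^2*(a*s + a)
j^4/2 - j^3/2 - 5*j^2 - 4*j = j*(j/2 + 1/2)*(j - 4)*(j + 2)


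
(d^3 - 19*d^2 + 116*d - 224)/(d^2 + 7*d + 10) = (d^3 - 19*d^2 + 116*d - 224)/(d^2 + 7*d + 10)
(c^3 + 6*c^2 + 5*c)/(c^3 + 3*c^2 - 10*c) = (c + 1)/(c - 2)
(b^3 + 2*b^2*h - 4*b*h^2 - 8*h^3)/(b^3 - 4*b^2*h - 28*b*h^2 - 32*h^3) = (b - 2*h)/(b - 8*h)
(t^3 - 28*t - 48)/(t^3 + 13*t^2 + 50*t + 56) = (t - 6)/(t + 7)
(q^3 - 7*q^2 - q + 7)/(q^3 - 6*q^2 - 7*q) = (q - 1)/q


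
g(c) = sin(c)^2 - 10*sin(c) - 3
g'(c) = 2*sin(c)*cos(c) - 10*cos(c)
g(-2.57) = 2.70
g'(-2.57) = 9.32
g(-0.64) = 3.33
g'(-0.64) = -8.98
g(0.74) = -9.29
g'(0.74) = -6.39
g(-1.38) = 7.78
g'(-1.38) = -2.27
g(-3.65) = -7.63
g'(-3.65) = 7.88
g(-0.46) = 1.64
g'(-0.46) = -9.76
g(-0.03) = -2.70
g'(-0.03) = -10.06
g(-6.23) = -3.53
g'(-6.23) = -9.88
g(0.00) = -3.00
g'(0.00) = -10.00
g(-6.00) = -5.72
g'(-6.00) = -9.07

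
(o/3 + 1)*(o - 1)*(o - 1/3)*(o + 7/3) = o^4/3 + 4*o^3/3 + 2*o^2/27 - 68*o/27 + 7/9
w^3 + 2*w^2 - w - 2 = (w - 1)*(w + 1)*(w + 2)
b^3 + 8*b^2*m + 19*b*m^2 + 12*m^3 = (b + m)*(b + 3*m)*(b + 4*m)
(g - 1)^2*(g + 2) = g^3 - 3*g + 2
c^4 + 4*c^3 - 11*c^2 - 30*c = c*(c - 3)*(c + 2)*(c + 5)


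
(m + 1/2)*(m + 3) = m^2 + 7*m/2 + 3/2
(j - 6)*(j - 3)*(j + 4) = j^3 - 5*j^2 - 18*j + 72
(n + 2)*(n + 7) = n^2 + 9*n + 14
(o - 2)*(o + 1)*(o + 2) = o^3 + o^2 - 4*o - 4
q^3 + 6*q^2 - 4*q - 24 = (q - 2)*(q + 2)*(q + 6)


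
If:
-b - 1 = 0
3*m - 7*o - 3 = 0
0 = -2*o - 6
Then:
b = -1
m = -6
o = -3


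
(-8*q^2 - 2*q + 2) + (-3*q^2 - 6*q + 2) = -11*q^2 - 8*q + 4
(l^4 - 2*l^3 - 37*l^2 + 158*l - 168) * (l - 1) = l^5 - 3*l^4 - 35*l^3 + 195*l^2 - 326*l + 168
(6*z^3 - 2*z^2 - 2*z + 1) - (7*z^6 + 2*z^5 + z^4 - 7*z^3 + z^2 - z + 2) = -7*z^6 - 2*z^5 - z^4 + 13*z^3 - 3*z^2 - z - 1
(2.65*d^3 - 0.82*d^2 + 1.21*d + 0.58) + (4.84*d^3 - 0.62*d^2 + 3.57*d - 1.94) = 7.49*d^3 - 1.44*d^2 + 4.78*d - 1.36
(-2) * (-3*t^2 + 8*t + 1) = 6*t^2 - 16*t - 2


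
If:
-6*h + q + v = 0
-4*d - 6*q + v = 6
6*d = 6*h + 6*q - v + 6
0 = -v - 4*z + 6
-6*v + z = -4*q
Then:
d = -51/376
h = -85/376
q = -183/188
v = -18/47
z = 75/47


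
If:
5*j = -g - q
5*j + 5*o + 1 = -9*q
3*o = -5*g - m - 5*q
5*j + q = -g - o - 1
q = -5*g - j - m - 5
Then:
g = 236/29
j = -56/29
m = -1313/29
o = -1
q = 44/29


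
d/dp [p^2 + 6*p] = 2*p + 6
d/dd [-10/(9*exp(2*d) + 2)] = 180*exp(2*d)/(9*exp(2*d) + 2)^2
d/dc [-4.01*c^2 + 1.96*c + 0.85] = 1.96 - 8.02*c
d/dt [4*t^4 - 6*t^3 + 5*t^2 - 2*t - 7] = 16*t^3 - 18*t^2 + 10*t - 2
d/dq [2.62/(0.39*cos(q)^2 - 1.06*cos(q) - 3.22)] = (2.0436*cos(q) - 2.7772)*sin(q)/(-0.39*cos(q)^2 + 1.06*cos(q) + 3.22)^2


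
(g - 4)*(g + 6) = g^2 + 2*g - 24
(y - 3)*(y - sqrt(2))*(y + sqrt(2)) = y^3 - 3*y^2 - 2*y + 6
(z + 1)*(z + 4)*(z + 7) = z^3 + 12*z^2 + 39*z + 28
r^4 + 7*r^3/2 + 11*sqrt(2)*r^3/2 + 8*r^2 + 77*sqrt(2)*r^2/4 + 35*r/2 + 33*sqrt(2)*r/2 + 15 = (r + 3/2)*(r + 2)*(r + sqrt(2)/2)*(r + 5*sqrt(2))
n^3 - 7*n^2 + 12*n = n*(n - 4)*(n - 3)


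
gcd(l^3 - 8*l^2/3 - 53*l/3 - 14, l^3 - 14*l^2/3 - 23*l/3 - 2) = l^2 - 5*l - 6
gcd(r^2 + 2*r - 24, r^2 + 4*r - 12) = r + 6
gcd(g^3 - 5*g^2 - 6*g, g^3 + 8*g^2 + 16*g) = g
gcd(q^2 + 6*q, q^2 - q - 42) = q + 6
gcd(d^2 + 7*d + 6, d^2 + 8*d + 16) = 1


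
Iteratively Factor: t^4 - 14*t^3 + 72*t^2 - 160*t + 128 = (t - 2)*(t^3 - 12*t^2 + 48*t - 64) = (t - 4)*(t - 2)*(t^2 - 8*t + 16) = (t - 4)^2*(t - 2)*(t - 4)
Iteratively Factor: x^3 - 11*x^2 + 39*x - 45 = (x - 3)*(x^2 - 8*x + 15) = (x - 3)^2*(x - 5)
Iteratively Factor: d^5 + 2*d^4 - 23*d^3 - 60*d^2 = (d)*(d^4 + 2*d^3 - 23*d^2 - 60*d) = d*(d + 4)*(d^3 - 2*d^2 - 15*d) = d^2*(d + 4)*(d^2 - 2*d - 15) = d^2*(d - 5)*(d + 4)*(d + 3)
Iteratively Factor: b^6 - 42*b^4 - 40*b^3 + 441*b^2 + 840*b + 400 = (b + 4)*(b^5 - 4*b^4 - 26*b^3 + 64*b^2 + 185*b + 100) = (b - 5)*(b + 4)*(b^4 + b^3 - 21*b^2 - 41*b - 20) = (b - 5)*(b + 1)*(b + 4)*(b^3 - 21*b - 20) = (b - 5)^2*(b + 1)*(b + 4)*(b^2 + 5*b + 4) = (b - 5)^2*(b + 1)^2*(b + 4)*(b + 4)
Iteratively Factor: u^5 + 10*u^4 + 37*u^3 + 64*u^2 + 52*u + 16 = (u + 1)*(u^4 + 9*u^3 + 28*u^2 + 36*u + 16) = (u + 1)^2*(u^3 + 8*u^2 + 20*u + 16) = (u + 1)^2*(u + 2)*(u^2 + 6*u + 8) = (u + 1)^2*(u + 2)^2*(u + 4)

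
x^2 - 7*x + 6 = (x - 6)*(x - 1)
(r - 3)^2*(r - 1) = r^3 - 7*r^2 + 15*r - 9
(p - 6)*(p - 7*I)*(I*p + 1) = I*p^3 + 8*p^2 - 6*I*p^2 - 48*p - 7*I*p + 42*I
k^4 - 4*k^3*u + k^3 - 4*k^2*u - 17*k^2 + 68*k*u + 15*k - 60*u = (k - 3)*(k - 1)*(k + 5)*(k - 4*u)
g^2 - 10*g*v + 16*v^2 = (g - 8*v)*(g - 2*v)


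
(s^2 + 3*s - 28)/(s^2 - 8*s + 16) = (s + 7)/(s - 4)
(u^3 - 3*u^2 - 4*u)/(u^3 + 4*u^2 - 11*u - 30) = u*(u^2 - 3*u - 4)/(u^3 + 4*u^2 - 11*u - 30)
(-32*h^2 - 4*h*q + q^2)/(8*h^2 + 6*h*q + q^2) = (-8*h + q)/(2*h + q)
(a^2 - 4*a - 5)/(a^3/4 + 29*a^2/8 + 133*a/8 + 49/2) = 8*(a^2 - 4*a - 5)/(2*a^3 + 29*a^2 + 133*a + 196)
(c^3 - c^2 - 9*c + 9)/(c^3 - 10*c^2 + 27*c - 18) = (c + 3)/(c - 6)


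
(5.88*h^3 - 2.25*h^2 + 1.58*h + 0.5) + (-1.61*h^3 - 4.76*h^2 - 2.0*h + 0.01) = 4.27*h^3 - 7.01*h^2 - 0.42*h + 0.51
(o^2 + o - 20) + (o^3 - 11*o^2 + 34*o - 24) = o^3 - 10*o^2 + 35*o - 44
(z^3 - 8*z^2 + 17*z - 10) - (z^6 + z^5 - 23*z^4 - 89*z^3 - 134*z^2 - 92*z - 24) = -z^6 - z^5 + 23*z^4 + 90*z^3 + 126*z^2 + 109*z + 14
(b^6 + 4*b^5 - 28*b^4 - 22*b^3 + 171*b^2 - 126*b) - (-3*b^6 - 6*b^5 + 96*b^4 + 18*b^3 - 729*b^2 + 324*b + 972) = 4*b^6 + 10*b^5 - 124*b^4 - 40*b^3 + 900*b^2 - 450*b - 972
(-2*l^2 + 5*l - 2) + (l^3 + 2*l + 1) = l^3 - 2*l^2 + 7*l - 1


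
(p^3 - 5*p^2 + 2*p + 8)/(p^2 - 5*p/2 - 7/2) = 2*(p^2 - 6*p + 8)/(2*p - 7)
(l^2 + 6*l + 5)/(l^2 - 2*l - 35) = (l + 1)/(l - 7)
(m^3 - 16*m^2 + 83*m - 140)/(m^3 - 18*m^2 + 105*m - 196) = (m - 5)/(m - 7)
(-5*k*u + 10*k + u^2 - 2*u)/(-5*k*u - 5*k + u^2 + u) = (u - 2)/(u + 1)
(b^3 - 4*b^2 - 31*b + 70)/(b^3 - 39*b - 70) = (b - 2)/(b + 2)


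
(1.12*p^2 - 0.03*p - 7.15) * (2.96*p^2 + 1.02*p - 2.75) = 3.3152*p^4 + 1.0536*p^3 - 24.2746*p^2 - 7.2105*p + 19.6625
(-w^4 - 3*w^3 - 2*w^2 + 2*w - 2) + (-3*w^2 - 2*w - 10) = -w^4 - 3*w^3 - 5*w^2 - 12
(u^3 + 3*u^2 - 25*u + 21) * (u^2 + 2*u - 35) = u^5 + 5*u^4 - 54*u^3 - 134*u^2 + 917*u - 735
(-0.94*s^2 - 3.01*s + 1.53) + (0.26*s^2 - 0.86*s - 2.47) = -0.68*s^2 - 3.87*s - 0.94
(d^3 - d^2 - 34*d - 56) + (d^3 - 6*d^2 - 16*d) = 2*d^3 - 7*d^2 - 50*d - 56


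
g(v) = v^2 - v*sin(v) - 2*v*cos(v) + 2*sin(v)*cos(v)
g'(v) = 2*v*sin(v) - v*cos(v) + 2*v - 2*sin(v)^2 - sin(v) + 2*cos(v)^2 - 2*cos(v)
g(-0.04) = 0.00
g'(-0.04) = -0.00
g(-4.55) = 23.40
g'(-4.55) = -21.37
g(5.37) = 25.55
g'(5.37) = -1.98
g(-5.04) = 34.03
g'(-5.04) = -21.18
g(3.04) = 14.78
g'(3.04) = 13.57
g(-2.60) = 1.85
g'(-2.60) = -1.58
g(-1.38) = 0.70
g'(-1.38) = -1.04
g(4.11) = 25.87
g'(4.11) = 5.02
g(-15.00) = 193.44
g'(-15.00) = -19.41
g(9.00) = 92.94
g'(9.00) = 36.35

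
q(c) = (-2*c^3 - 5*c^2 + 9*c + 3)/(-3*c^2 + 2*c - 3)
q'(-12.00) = 0.68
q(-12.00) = -5.73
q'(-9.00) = 0.68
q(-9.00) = -3.69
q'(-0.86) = -0.83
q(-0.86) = 1.03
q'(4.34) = 0.89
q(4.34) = 4.24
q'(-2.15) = 0.52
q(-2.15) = 0.93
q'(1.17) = 3.06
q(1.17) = -0.73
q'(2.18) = 1.75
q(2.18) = 1.70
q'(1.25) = 3.00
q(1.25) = -0.49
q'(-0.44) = -2.33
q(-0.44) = 0.39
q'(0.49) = -0.22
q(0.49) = -2.18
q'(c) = (6*c - 2)*(-2*c^3 - 5*c^2 + 9*c + 3)/(-3*c^2 + 2*c - 3)^2 + (-6*c^2 - 10*c + 9)/(-3*c^2 + 2*c - 3) = (6*c^4 - 8*c^3 + 35*c^2 + 48*c - 33)/(9*c^4 - 12*c^3 + 22*c^2 - 12*c + 9)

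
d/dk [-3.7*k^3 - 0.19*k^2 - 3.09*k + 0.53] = -11.1*k^2 - 0.38*k - 3.09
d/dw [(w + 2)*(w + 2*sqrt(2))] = 2*w + 2 + 2*sqrt(2)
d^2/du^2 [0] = 0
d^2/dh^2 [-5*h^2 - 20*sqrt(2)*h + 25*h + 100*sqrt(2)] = -10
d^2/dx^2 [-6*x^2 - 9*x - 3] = -12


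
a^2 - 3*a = a*(a - 3)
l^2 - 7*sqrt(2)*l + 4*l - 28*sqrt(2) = (l + 4)*(l - 7*sqrt(2))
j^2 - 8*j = j*(j - 8)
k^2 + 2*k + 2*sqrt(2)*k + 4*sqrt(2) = (k + 2)*(k + 2*sqrt(2))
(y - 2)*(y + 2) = y^2 - 4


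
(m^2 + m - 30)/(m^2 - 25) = (m + 6)/(m + 5)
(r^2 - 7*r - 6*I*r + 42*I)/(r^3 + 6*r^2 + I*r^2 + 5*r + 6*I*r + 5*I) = (r^2 - r*(7 + 6*I) + 42*I)/(r^3 + r^2*(6 + I) + r*(5 + 6*I) + 5*I)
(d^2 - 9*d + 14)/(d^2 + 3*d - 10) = (d - 7)/(d + 5)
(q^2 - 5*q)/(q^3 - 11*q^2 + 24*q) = (q - 5)/(q^2 - 11*q + 24)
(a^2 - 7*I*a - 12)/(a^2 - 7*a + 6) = (a^2 - 7*I*a - 12)/(a^2 - 7*a + 6)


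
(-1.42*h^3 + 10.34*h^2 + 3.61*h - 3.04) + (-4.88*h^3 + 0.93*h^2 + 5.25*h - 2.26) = -6.3*h^3 + 11.27*h^2 + 8.86*h - 5.3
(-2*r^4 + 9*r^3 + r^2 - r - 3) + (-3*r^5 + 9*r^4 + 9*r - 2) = -3*r^5 + 7*r^4 + 9*r^3 + r^2 + 8*r - 5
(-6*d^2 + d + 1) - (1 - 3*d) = -6*d^2 + 4*d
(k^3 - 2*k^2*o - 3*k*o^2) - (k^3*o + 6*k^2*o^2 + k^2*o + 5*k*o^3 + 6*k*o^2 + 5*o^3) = -k^3*o + k^3 - 6*k^2*o^2 - 3*k^2*o - 5*k*o^3 - 9*k*o^2 - 5*o^3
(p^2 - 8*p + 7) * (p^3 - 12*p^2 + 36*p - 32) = p^5 - 20*p^4 + 139*p^3 - 404*p^2 + 508*p - 224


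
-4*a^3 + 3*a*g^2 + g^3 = (-a + g)*(2*a + g)^2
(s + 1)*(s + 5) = s^2 + 6*s + 5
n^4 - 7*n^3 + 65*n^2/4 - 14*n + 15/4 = (n - 3)*(n - 5/2)*(n - 1)*(n - 1/2)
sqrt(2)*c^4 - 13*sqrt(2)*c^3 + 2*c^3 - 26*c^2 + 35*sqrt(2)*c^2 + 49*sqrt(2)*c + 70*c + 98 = (c - 7)^2*(c + sqrt(2))*(sqrt(2)*c + sqrt(2))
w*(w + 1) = w^2 + w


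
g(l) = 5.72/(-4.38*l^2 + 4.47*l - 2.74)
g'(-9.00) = -0.00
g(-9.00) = -0.01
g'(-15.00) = -0.00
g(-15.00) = -0.01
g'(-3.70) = -0.03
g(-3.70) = -0.07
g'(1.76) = 0.88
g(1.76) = -0.68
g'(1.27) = 2.23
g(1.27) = -1.39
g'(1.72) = 0.94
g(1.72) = -0.71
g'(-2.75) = -0.07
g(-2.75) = -0.12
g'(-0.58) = -1.18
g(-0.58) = -0.84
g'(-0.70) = -0.94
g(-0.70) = -0.71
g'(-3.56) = -0.04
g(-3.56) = -0.08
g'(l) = 5.72*(8.76*l - 4.47)/(-4.38*l^2 + 4.47*l - 2.74)^2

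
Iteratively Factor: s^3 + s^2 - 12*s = (s - 3)*(s^2 + 4*s) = s*(s - 3)*(s + 4)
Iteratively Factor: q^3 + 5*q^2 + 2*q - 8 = (q + 2)*(q^2 + 3*q - 4) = (q + 2)*(q + 4)*(q - 1)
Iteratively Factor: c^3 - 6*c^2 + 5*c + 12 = (c + 1)*(c^2 - 7*c + 12) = (c - 3)*(c + 1)*(c - 4)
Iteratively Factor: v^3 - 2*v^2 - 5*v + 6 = (v - 3)*(v^2 + v - 2) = (v - 3)*(v - 1)*(v + 2)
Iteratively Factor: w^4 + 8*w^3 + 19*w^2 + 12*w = (w + 3)*(w^3 + 5*w^2 + 4*w) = w*(w + 3)*(w^2 + 5*w + 4) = w*(w + 1)*(w + 3)*(w + 4)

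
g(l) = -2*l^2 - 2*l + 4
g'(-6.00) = 22.00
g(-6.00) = -56.00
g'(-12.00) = 46.00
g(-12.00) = -260.00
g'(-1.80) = 5.20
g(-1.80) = 1.12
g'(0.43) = -3.72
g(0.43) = 2.77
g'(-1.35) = 3.40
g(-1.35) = 3.06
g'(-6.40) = 23.60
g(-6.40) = -65.12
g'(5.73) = -24.92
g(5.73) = -73.13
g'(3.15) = -14.60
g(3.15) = -22.14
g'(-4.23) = 14.92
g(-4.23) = -23.33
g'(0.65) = -4.60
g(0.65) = 1.86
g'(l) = -4*l - 2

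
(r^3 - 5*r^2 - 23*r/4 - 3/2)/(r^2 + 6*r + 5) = (4*r^3 - 20*r^2 - 23*r - 6)/(4*(r^2 + 6*r + 5))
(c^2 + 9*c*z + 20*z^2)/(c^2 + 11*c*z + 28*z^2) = (c + 5*z)/(c + 7*z)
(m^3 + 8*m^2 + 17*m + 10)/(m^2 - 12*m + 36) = (m^3 + 8*m^2 + 17*m + 10)/(m^2 - 12*m + 36)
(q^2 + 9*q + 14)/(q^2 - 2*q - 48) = (q^2 + 9*q + 14)/(q^2 - 2*q - 48)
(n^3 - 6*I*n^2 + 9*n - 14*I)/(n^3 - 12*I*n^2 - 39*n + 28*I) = (n + 2*I)/(n - 4*I)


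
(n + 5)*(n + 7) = n^2 + 12*n + 35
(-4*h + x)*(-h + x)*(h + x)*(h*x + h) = 4*h^4*x + 4*h^4 - h^3*x^2 - h^3*x - 4*h^2*x^3 - 4*h^2*x^2 + h*x^4 + h*x^3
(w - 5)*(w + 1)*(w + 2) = w^3 - 2*w^2 - 13*w - 10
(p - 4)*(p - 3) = p^2 - 7*p + 12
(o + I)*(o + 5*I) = o^2 + 6*I*o - 5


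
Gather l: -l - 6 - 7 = -l - 13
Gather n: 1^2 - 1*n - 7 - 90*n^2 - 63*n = -90*n^2 - 64*n - 6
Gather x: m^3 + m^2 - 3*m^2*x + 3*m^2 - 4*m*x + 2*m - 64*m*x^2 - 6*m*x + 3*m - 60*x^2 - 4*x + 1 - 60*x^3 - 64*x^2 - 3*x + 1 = m^3 + 4*m^2 + 5*m - 60*x^3 + x^2*(-64*m - 124) + x*(-3*m^2 - 10*m - 7) + 2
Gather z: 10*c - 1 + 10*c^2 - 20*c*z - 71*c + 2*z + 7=10*c^2 - 61*c + z*(2 - 20*c) + 6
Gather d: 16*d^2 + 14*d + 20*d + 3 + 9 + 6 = 16*d^2 + 34*d + 18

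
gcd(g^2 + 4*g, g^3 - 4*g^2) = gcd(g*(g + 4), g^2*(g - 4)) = g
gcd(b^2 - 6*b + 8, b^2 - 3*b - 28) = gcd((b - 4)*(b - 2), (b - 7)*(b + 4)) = 1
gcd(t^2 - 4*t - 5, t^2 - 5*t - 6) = t + 1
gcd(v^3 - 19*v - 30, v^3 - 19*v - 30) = v^3 - 19*v - 30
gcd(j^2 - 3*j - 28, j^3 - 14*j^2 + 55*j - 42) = j - 7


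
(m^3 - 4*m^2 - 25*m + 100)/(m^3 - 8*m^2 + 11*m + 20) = (m + 5)/(m + 1)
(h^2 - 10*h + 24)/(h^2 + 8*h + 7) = (h^2 - 10*h + 24)/(h^2 + 8*h + 7)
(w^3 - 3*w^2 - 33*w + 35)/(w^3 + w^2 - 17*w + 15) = (w - 7)/(w - 3)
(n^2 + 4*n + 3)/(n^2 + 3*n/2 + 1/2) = 2*(n + 3)/(2*n + 1)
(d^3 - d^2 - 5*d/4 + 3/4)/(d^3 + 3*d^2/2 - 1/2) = (d - 3/2)/(d + 1)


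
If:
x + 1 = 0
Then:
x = -1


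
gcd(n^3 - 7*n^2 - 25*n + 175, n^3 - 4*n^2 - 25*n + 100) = n^2 - 25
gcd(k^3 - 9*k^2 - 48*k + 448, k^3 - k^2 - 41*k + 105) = k + 7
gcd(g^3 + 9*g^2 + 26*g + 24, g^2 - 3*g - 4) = 1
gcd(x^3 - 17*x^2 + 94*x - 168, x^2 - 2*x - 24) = x - 6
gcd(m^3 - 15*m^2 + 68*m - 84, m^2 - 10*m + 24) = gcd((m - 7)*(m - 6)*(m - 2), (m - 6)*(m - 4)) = m - 6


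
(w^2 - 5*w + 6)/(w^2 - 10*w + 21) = (w - 2)/(w - 7)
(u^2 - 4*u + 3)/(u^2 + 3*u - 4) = (u - 3)/(u + 4)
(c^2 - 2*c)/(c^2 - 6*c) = (c - 2)/(c - 6)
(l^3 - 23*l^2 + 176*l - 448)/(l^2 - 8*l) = l - 15 + 56/l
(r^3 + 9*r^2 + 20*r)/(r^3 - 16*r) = (r + 5)/(r - 4)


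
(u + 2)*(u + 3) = u^2 + 5*u + 6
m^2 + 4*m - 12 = (m - 2)*(m + 6)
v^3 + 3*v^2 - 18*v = v*(v - 3)*(v + 6)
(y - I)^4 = y^4 - 4*I*y^3 - 6*y^2 + 4*I*y + 1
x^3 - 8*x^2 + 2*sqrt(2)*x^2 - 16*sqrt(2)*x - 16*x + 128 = (x - 8)*(x - 2*sqrt(2))*(x + 4*sqrt(2))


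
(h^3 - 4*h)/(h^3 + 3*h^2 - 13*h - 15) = h*(h^2 - 4)/(h^3 + 3*h^2 - 13*h - 15)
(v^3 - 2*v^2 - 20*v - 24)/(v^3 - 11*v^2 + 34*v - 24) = (v^2 + 4*v + 4)/(v^2 - 5*v + 4)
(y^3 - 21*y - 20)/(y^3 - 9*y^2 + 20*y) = (y^2 + 5*y + 4)/(y*(y - 4))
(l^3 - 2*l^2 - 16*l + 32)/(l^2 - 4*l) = l + 2 - 8/l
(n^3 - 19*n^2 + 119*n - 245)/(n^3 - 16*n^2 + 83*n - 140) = (n - 7)/(n - 4)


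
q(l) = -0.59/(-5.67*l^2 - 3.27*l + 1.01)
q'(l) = -0.59*(11.34*l + 3.27)/(-5.67*l^2 - 3.27*l + 1.01)^2 = (-6.6906*l - 1.9293)/(5.67*l^2 + 3.27*l - 1.01)^2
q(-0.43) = -0.43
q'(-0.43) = 0.51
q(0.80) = 0.11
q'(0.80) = -0.27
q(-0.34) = -0.40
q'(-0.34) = 0.16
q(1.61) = 0.03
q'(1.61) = -0.04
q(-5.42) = 0.00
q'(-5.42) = 0.00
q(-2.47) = 0.02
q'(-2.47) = 0.02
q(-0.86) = 1.59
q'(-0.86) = 27.74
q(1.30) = 0.05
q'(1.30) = -0.06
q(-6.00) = 0.00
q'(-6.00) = 0.00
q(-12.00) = 0.00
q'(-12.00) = 0.00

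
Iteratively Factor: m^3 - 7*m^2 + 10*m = (m - 2)*(m^2 - 5*m) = m*(m - 2)*(m - 5)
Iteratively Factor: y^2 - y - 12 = (y - 4)*(y + 3)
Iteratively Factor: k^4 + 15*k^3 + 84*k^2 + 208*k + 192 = (k + 4)*(k^3 + 11*k^2 + 40*k + 48) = (k + 4)^2*(k^2 + 7*k + 12) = (k + 3)*(k + 4)^2*(k + 4)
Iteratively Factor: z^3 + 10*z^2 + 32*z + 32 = (z + 4)*(z^2 + 6*z + 8) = (z + 4)^2*(z + 2)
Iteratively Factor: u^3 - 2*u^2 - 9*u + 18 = (u - 3)*(u^2 + u - 6) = (u - 3)*(u + 3)*(u - 2)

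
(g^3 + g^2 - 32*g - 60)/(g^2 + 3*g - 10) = (g^2 - 4*g - 12)/(g - 2)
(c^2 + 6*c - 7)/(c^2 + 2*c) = (c^2 + 6*c - 7)/(c*(c + 2))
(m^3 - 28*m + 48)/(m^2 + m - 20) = (m^2 + 4*m - 12)/(m + 5)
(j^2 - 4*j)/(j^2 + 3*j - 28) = j/(j + 7)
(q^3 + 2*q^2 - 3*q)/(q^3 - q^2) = (q + 3)/q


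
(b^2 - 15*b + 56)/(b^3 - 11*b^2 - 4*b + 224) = 1/(b + 4)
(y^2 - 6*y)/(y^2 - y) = (y - 6)/(y - 1)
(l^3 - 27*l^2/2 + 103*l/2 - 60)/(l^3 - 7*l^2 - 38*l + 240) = (l^2 - 11*l/2 + 15/2)/(l^2 + l - 30)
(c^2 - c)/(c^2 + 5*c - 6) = c/(c + 6)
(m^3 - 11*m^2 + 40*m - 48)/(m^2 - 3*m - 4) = (m^2 - 7*m + 12)/(m + 1)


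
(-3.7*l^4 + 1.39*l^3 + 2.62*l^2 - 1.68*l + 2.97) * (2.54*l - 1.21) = -9.398*l^5 + 8.0076*l^4 + 4.9729*l^3 - 7.4374*l^2 + 9.5766*l - 3.5937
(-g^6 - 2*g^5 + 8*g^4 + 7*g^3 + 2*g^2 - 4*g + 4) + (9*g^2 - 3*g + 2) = -g^6 - 2*g^5 + 8*g^4 + 7*g^3 + 11*g^2 - 7*g + 6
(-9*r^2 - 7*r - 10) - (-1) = -9*r^2 - 7*r - 9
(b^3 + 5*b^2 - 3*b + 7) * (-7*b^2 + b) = -7*b^5 - 34*b^4 + 26*b^3 - 52*b^2 + 7*b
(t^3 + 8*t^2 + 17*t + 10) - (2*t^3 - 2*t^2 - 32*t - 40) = -t^3 + 10*t^2 + 49*t + 50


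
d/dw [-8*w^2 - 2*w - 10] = -16*w - 2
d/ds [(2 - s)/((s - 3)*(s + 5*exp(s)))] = ((s - 3)*(s - 2)*(5*exp(s) + 1) - (s - 3)*(s + 5*exp(s)) + (s - 2)*(s + 5*exp(s)))/((s - 3)^2*(s + 5*exp(s))^2)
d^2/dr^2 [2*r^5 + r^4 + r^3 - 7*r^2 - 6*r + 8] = 40*r^3 + 12*r^2 + 6*r - 14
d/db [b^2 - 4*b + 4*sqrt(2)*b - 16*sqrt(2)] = 2*b - 4 + 4*sqrt(2)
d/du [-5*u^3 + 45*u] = 45 - 15*u^2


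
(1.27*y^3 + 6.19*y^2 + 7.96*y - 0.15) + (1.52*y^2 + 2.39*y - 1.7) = 1.27*y^3 + 7.71*y^2 + 10.35*y - 1.85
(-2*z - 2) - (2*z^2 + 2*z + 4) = -2*z^2 - 4*z - 6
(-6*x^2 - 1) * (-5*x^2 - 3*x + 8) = 30*x^4 + 18*x^3 - 43*x^2 + 3*x - 8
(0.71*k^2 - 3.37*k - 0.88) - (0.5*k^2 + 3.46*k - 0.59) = 0.21*k^2 - 6.83*k - 0.29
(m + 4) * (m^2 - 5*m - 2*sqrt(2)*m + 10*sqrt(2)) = m^3 - 2*sqrt(2)*m^2 - m^2 - 20*m + 2*sqrt(2)*m + 40*sqrt(2)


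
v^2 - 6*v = v*(v - 6)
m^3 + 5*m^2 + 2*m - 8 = (m - 1)*(m + 2)*(m + 4)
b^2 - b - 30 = (b - 6)*(b + 5)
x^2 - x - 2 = (x - 2)*(x + 1)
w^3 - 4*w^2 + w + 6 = (w - 3)*(w - 2)*(w + 1)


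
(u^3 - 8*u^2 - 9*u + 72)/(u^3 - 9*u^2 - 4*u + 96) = (u - 3)/(u - 4)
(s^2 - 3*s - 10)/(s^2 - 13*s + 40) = (s + 2)/(s - 8)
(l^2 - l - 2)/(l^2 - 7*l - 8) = (l - 2)/(l - 8)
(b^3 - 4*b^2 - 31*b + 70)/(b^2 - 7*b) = b + 3 - 10/b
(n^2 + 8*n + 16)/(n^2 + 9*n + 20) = (n + 4)/(n + 5)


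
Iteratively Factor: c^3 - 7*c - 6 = (c + 2)*(c^2 - 2*c - 3) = (c - 3)*(c + 2)*(c + 1)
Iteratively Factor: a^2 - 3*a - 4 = (a + 1)*(a - 4)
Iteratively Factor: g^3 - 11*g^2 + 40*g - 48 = (g - 4)*(g^2 - 7*g + 12) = (g - 4)^2*(g - 3)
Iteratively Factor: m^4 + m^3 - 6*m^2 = (m)*(m^3 + m^2 - 6*m) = m*(m - 2)*(m^2 + 3*m) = m^2*(m - 2)*(m + 3)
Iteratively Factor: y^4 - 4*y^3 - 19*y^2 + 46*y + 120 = (y - 5)*(y^3 + y^2 - 14*y - 24) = (y - 5)*(y + 3)*(y^2 - 2*y - 8) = (y - 5)*(y - 4)*(y + 3)*(y + 2)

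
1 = 1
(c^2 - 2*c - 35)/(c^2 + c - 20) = (c - 7)/(c - 4)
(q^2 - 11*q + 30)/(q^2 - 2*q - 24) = (q - 5)/(q + 4)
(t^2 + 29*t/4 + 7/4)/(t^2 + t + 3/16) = 4*(t + 7)/(4*t + 3)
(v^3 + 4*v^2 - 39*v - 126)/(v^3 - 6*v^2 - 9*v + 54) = (v + 7)/(v - 3)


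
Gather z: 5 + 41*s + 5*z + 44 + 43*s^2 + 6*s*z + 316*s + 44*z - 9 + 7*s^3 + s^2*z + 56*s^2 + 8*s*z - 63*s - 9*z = 7*s^3 + 99*s^2 + 294*s + z*(s^2 + 14*s + 40) + 40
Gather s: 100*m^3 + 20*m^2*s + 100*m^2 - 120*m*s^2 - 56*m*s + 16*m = 100*m^3 + 100*m^2 - 120*m*s^2 + 16*m + s*(20*m^2 - 56*m)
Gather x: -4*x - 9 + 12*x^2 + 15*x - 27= 12*x^2 + 11*x - 36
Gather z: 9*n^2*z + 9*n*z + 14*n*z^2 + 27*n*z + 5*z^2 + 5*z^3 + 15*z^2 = 5*z^3 + z^2*(14*n + 20) + z*(9*n^2 + 36*n)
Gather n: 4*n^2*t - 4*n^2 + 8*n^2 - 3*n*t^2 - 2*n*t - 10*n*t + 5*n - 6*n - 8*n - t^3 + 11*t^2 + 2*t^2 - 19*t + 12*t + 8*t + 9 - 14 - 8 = n^2*(4*t + 4) + n*(-3*t^2 - 12*t - 9) - t^3 + 13*t^2 + t - 13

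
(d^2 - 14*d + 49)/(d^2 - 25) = (d^2 - 14*d + 49)/(d^2 - 25)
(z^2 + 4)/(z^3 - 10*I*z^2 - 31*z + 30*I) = (z + 2*I)/(z^2 - 8*I*z - 15)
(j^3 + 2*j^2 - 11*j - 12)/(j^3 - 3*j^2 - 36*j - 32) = (j - 3)/(j - 8)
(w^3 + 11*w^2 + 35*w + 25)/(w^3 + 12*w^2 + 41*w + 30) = (w + 5)/(w + 6)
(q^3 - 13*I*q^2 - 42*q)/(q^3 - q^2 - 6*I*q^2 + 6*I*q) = (q - 7*I)/(q - 1)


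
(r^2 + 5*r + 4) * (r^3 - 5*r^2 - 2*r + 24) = r^5 - 23*r^3 - 6*r^2 + 112*r + 96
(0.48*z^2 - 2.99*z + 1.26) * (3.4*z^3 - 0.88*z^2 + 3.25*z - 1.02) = 1.632*z^5 - 10.5884*z^4 + 8.4752*z^3 - 11.3159*z^2 + 7.1448*z - 1.2852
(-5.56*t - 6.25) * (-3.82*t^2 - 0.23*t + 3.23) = 21.2392*t^3 + 25.1538*t^2 - 16.5213*t - 20.1875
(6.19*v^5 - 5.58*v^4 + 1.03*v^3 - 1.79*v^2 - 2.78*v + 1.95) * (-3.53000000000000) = -21.8507*v^5 + 19.6974*v^4 - 3.6359*v^3 + 6.3187*v^2 + 9.8134*v - 6.8835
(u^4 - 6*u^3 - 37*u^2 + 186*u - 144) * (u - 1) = u^5 - 7*u^4 - 31*u^3 + 223*u^2 - 330*u + 144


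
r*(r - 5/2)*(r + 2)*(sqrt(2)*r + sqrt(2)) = sqrt(2)*r^4 + sqrt(2)*r^3/2 - 11*sqrt(2)*r^2/2 - 5*sqrt(2)*r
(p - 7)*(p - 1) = p^2 - 8*p + 7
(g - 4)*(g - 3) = g^2 - 7*g + 12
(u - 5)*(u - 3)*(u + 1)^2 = u^4 - 6*u^3 + 22*u + 15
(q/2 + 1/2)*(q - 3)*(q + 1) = q^3/2 - q^2/2 - 5*q/2 - 3/2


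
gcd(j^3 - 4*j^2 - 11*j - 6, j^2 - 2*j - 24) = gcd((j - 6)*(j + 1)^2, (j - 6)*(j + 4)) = j - 6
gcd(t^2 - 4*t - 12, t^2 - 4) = t + 2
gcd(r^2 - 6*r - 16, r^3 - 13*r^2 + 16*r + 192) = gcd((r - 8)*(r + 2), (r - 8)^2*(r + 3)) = r - 8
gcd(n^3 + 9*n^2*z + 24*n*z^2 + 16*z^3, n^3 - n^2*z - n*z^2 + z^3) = n + z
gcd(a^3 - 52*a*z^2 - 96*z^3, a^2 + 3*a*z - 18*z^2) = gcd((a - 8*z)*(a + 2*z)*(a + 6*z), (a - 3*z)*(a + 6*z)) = a + 6*z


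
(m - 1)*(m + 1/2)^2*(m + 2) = m^4 + 2*m^3 - 3*m^2/4 - 7*m/4 - 1/2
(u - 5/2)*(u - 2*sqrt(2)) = u^2 - 2*sqrt(2)*u - 5*u/2 + 5*sqrt(2)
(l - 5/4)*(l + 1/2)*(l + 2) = l^3 + 5*l^2/4 - 17*l/8 - 5/4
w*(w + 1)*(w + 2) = w^3 + 3*w^2 + 2*w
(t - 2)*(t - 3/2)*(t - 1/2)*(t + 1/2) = t^4 - 7*t^3/2 + 11*t^2/4 + 7*t/8 - 3/4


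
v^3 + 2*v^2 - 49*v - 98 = (v - 7)*(v + 2)*(v + 7)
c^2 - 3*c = c*(c - 3)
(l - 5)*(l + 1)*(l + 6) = l^3 + 2*l^2 - 29*l - 30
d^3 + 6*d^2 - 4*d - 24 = (d - 2)*(d + 2)*(d + 6)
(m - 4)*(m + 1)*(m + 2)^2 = m^4 + m^3 - 12*m^2 - 28*m - 16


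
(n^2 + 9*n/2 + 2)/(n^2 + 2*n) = (n^2 + 9*n/2 + 2)/(n*(n + 2))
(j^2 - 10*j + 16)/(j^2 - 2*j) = (j - 8)/j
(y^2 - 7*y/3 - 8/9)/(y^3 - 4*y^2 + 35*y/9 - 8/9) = (3*y + 1)/(3*y^2 - 4*y + 1)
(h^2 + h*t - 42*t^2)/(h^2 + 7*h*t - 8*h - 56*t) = (h - 6*t)/(h - 8)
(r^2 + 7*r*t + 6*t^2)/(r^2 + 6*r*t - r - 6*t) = (r + t)/(r - 1)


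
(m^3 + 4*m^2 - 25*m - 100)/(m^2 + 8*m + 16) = (m^2 - 25)/(m + 4)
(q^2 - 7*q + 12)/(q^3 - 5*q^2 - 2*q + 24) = 1/(q + 2)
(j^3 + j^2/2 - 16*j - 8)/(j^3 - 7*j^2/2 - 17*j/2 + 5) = (2*j^3 + j^2 - 32*j - 16)/(2*j^3 - 7*j^2 - 17*j + 10)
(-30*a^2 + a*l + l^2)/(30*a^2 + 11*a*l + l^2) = (-5*a + l)/(5*a + l)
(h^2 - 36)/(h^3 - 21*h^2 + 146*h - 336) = (h + 6)/(h^2 - 15*h + 56)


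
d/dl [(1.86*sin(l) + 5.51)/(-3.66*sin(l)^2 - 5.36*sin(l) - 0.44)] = (6.8076*sin(l)^2 + 40.3332*sin(l) + 28.7152)*cos(l)/(13.3956*sin(l)^4 + 39.2352*sin(l)^3 + 31.9504*sin(l)^2 + 4.7168*sin(l) + 0.1936)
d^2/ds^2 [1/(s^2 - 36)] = 6*(s^2 + 12)/(s^2 - 36)^3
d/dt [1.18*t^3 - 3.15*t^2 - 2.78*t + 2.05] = 3.54*t^2 - 6.3*t - 2.78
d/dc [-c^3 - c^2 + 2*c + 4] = -3*c^2 - 2*c + 2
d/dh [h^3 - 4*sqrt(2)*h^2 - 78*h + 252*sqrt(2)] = 3*h^2 - 8*sqrt(2)*h - 78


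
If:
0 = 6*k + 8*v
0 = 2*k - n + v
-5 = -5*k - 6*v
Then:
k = 10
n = 25/2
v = -15/2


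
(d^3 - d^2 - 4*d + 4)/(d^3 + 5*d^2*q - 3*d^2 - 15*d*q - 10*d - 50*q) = (d^2 - 3*d + 2)/(d^2 + 5*d*q - 5*d - 25*q)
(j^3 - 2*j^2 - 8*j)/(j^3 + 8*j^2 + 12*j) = (j - 4)/(j + 6)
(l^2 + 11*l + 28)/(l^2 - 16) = (l + 7)/(l - 4)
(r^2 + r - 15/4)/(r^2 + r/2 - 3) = (r + 5/2)/(r + 2)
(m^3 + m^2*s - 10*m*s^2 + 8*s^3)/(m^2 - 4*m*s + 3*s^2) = (-m^2 - 2*m*s + 8*s^2)/(-m + 3*s)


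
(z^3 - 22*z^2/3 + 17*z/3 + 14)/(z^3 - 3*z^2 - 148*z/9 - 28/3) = 3*(3*z^2 - 4*z - 7)/(9*z^2 + 27*z + 14)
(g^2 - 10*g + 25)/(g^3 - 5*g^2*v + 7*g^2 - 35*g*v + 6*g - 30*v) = (g^2 - 10*g + 25)/(g^3 - 5*g^2*v + 7*g^2 - 35*g*v + 6*g - 30*v)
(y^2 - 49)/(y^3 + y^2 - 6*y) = (y^2 - 49)/(y*(y^2 + y - 6))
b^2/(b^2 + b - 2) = b^2/(b^2 + b - 2)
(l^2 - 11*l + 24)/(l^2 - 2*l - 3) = (l - 8)/(l + 1)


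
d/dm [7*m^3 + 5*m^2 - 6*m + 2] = 21*m^2 + 10*m - 6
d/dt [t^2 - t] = 2*t - 1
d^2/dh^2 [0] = 0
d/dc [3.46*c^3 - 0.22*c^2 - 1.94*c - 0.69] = 10.38*c^2 - 0.44*c - 1.94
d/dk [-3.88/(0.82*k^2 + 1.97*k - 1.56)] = (6.3632*k + 7.6436)/(0.82*k^2 + 1.97*k - 1.56)^2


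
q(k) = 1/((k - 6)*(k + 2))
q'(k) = -1/((k - 6)*(k + 2)^2) - 1/((k - 6)^2*(k + 2))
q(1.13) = -0.07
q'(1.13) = 0.01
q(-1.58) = -0.31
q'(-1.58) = 0.71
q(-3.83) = 0.06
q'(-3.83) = 0.04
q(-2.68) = 0.17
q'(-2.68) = 0.27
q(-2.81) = 0.14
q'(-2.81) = 0.19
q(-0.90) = -0.13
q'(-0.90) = 0.10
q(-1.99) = -12.52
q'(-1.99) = 1250.00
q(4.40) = -0.10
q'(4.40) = -0.05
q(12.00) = 0.01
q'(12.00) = 0.00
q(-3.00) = 0.11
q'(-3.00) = 0.12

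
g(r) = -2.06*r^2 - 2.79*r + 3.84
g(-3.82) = -15.56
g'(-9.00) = 34.29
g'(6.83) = -30.93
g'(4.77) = -22.44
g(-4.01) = -18.10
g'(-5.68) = 20.61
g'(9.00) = -39.87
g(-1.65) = 2.84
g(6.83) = -111.31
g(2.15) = -11.68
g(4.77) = -56.34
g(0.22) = 3.13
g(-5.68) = -46.77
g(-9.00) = -137.91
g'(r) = -4.12*r - 2.79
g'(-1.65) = 4.01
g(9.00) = -188.13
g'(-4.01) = 13.73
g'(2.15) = -11.65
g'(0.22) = -3.70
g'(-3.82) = 12.95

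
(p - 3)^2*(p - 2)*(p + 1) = p^4 - 7*p^3 + 13*p^2 + 3*p - 18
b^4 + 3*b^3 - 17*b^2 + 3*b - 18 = (b - 3)*(b + 6)*(b - I)*(b + I)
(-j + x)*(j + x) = -j^2 + x^2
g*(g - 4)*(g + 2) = g^3 - 2*g^2 - 8*g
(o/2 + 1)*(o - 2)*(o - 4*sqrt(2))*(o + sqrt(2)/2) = o^4/2 - 7*sqrt(2)*o^3/4 - 4*o^2 + 7*sqrt(2)*o + 8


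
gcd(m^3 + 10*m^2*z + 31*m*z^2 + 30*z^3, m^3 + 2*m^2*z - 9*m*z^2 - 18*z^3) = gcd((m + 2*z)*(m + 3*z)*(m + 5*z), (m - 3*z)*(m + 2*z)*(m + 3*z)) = m^2 + 5*m*z + 6*z^2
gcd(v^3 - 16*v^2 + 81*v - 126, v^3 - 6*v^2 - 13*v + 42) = v - 7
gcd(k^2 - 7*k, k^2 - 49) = k - 7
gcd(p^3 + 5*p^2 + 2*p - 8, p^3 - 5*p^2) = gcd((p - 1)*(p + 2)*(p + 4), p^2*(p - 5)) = 1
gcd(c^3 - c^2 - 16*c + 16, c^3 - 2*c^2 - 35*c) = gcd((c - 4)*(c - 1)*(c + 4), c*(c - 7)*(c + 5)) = 1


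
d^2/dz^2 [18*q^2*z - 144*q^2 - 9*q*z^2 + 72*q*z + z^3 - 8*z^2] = -18*q + 6*z - 16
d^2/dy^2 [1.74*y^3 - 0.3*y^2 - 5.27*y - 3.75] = 10.44*y - 0.6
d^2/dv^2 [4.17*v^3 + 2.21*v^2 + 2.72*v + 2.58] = 25.02*v + 4.42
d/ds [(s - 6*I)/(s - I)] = 5*I/(s - I)^2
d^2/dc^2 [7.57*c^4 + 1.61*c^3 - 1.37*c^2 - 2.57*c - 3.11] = 90.84*c^2 + 9.66*c - 2.74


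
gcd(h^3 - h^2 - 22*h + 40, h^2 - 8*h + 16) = h - 4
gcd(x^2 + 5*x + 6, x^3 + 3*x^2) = x + 3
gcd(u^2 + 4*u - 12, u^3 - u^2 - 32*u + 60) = u^2 + 4*u - 12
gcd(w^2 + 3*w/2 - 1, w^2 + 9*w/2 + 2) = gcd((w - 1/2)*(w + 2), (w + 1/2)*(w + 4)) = 1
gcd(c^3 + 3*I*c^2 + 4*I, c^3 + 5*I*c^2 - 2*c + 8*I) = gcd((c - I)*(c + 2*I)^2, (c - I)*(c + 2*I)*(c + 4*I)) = c^2 + I*c + 2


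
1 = 1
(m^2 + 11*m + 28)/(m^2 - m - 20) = (m + 7)/(m - 5)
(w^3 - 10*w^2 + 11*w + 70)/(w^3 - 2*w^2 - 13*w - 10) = (w - 7)/(w + 1)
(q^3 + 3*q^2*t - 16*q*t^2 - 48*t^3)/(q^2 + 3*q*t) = q - 16*t^2/q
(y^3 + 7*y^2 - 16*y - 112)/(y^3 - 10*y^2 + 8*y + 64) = (y^2 + 11*y + 28)/(y^2 - 6*y - 16)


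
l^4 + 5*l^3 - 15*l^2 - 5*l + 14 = (l - 2)*(l - 1)*(l + 1)*(l + 7)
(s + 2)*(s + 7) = s^2 + 9*s + 14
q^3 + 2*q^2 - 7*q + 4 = (q - 1)^2*(q + 4)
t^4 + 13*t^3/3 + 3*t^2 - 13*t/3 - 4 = (t - 1)*(t + 1)*(t + 4/3)*(t + 3)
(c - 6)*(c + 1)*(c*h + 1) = c^3*h - 5*c^2*h + c^2 - 6*c*h - 5*c - 6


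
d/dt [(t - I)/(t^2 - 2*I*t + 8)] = (t^2 - 2*I*t - 2*(t - I)^2 + 8)/(t^2 - 2*I*t + 8)^2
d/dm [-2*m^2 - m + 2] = -4*m - 1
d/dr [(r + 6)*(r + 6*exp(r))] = r + (r + 6)*(6*exp(r) + 1) + 6*exp(r)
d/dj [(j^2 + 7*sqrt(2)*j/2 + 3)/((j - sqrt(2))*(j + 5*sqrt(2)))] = (sqrt(2)*j^2 - 52*j - 94*sqrt(2))/(2*(j^4 + 8*sqrt(2)*j^3 + 12*j^2 - 80*sqrt(2)*j + 100))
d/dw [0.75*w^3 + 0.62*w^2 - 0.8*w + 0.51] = 2.25*w^2 + 1.24*w - 0.8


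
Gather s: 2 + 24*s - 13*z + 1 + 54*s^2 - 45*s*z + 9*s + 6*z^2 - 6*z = 54*s^2 + s*(33 - 45*z) + 6*z^2 - 19*z + 3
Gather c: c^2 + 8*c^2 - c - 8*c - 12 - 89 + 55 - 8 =9*c^2 - 9*c - 54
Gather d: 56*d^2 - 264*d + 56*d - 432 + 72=56*d^2 - 208*d - 360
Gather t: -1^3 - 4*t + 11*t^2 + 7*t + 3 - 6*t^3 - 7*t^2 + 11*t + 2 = -6*t^3 + 4*t^2 + 14*t + 4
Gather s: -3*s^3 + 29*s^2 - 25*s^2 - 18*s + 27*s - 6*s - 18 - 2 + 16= -3*s^3 + 4*s^2 + 3*s - 4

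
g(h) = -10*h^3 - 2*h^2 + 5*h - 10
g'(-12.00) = -4267.00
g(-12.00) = 16922.00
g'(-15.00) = -6685.00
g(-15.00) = 33215.00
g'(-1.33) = -42.75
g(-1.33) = 3.34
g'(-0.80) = -11.00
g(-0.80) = -10.16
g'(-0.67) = -5.79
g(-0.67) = -11.24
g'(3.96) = -481.29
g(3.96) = -642.55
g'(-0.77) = -9.71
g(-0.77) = -10.47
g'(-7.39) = -1603.80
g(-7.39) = 3879.66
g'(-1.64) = -69.13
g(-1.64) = 20.53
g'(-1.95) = -101.28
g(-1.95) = 46.79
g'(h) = -30*h^2 - 4*h + 5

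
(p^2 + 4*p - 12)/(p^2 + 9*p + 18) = (p - 2)/(p + 3)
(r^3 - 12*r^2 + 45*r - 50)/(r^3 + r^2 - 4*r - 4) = (r^2 - 10*r + 25)/(r^2 + 3*r + 2)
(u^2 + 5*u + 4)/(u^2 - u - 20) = (u + 1)/(u - 5)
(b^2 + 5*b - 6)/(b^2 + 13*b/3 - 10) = 3*(b - 1)/(3*b - 5)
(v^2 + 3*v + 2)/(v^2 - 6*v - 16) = (v + 1)/(v - 8)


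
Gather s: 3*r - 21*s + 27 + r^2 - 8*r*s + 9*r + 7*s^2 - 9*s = r^2 + 12*r + 7*s^2 + s*(-8*r - 30) + 27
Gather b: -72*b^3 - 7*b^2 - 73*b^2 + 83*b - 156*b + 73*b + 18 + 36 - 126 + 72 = -72*b^3 - 80*b^2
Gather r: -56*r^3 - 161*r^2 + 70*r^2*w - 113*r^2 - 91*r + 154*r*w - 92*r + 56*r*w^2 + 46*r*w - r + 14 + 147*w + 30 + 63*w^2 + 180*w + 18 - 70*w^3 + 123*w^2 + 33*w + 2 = -56*r^3 + r^2*(70*w - 274) + r*(56*w^2 + 200*w - 184) - 70*w^3 + 186*w^2 + 360*w + 64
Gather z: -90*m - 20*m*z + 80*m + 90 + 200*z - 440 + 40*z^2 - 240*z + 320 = -10*m + 40*z^2 + z*(-20*m - 40) - 30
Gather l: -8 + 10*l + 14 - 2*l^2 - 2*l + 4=-2*l^2 + 8*l + 10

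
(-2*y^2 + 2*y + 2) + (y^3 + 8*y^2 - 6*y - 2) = y^3 + 6*y^2 - 4*y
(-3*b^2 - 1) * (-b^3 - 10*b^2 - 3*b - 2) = 3*b^5 + 30*b^4 + 10*b^3 + 16*b^2 + 3*b + 2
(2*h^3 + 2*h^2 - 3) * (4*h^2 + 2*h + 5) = 8*h^5 + 12*h^4 + 14*h^3 - 2*h^2 - 6*h - 15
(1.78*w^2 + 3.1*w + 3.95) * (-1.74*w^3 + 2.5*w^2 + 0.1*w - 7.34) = -3.0972*w^5 - 0.944*w^4 + 1.055*w^3 - 2.8802*w^2 - 22.359*w - 28.993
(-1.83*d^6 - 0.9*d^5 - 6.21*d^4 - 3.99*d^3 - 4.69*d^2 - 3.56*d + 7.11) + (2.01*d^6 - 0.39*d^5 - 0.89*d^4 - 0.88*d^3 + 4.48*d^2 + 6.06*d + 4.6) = 0.18*d^6 - 1.29*d^5 - 7.1*d^4 - 4.87*d^3 - 0.21*d^2 + 2.5*d + 11.71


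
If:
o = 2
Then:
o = 2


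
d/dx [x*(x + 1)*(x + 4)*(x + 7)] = 4*x^3 + 36*x^2 + 78*x + 28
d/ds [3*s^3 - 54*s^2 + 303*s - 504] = 9*s^2 - 108*s + 303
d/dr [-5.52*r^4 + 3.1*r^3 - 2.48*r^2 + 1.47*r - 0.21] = -22.08*r^3 + 9.3*r^2 - 4.96*r + 1.47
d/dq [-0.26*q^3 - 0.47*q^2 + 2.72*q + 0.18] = -0.78*q^2 - 0.94*q + 2.72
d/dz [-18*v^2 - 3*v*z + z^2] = -3*v + 2*z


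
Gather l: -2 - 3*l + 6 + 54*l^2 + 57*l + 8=54*l^2 + 54*l + 12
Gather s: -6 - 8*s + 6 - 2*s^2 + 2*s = -2*s^2 - 6*s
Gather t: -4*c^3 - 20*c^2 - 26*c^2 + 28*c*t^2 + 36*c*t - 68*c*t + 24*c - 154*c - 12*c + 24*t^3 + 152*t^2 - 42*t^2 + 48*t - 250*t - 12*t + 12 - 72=-4*c^3 - 46*c^2 - 142*c + 24*t^3 + t^2*(28*c + 110) + t*(-32*c - 214) - 60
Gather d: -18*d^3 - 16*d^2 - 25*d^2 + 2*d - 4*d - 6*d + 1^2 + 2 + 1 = -18*d^3 - 41*d^2 - 8*d + 4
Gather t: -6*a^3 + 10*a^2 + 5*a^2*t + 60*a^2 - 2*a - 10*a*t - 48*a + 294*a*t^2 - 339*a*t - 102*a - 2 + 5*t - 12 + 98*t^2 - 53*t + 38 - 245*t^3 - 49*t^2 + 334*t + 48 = -6*a^3 + 70*a^2 - 152*a - 245*t^3 + t^2*(294*a + 49) + t*(5*a^2 - 349*a + 286) + 72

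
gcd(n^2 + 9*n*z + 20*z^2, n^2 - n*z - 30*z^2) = n + 5*z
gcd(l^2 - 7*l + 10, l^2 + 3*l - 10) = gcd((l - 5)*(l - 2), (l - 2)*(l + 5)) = l - 2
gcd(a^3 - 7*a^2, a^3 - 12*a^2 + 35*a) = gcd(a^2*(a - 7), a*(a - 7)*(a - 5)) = a^2 - 7*a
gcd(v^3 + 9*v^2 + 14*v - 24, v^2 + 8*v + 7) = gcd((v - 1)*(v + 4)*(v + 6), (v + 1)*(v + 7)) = 1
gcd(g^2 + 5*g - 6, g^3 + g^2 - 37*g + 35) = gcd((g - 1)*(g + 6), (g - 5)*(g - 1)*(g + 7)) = g - 1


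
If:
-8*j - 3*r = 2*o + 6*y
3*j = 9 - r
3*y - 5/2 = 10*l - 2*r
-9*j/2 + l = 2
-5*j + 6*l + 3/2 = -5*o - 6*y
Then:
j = -135/257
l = -187/514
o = 4383/514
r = 2718/257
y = -3819/514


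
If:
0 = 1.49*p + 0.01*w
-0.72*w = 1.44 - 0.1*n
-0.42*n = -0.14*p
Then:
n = 0.00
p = 0.01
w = -2.00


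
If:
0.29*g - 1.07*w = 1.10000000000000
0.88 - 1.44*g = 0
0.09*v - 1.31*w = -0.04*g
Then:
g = 0.61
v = -12.82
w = -0.86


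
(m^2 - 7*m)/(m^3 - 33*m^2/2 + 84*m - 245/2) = 2*m/(2*m^2 - 19*m + 35)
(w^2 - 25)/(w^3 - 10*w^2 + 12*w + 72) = (w^2 - 25)/(w^3 - 10*w^2 + 12*w + 72)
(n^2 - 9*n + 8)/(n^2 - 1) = (n - 8)/(n + 1)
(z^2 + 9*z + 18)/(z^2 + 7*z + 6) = (z + 3)/(z + 1)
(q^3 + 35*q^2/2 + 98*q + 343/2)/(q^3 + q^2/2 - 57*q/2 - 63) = (q^2 + 14*q + 49)/(q^2 - 3*q - 18)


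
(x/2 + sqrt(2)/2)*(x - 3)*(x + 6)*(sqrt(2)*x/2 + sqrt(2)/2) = sqrt(2)*x^4/4 + x^3/2 + sqrt(2)*x^3 - 15*sqrt(2)*x^2/4 + 2*x^2 - 15*x/2 - 9*sqrt(2)*x/2 - 9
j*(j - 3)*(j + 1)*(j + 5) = j^4 + 3*j^3 - 13*j^2 - 15*j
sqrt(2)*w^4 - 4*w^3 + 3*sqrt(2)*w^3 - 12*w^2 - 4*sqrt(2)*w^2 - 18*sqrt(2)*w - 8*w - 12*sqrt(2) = (w + 2)*(w - 3*sqrt(2))*(w + sqrt(2))*(sqrt(2)*w + sqrt(2))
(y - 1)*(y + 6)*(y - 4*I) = y^3 + 5*y^2 - 4*I*y^2 - 6*y - 20*I*y + 24*I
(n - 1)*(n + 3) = n^2 + 2*n - 3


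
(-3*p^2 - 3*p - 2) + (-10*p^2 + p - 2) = -13*p^2 - 2*p - 4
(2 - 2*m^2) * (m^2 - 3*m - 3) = -2*m^4 + 6*m^3 + 8*m^2 - 6*m - 6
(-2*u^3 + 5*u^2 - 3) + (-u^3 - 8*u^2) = -3*u^3 - 3*u^2 - 3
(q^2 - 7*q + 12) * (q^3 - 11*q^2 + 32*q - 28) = q^5 - 18*q^4 + 121*q^3 - 384*q^2 + 580*q - 336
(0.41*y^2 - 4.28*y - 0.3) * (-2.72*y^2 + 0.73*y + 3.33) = -1.1152*y^4 + 11.9409*y^3 - 0.9431*y^2 - 14.4714*y - 0.999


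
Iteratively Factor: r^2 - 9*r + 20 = (r - 4)*(r - 5)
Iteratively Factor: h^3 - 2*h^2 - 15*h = (h - 5)*(h^2 + 3*h) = (h - 5)*(h + 3)*(h)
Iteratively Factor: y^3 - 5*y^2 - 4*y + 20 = (y - 5)*(y^2 - 4) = (y - 5)*(y - 2)*(y + 2)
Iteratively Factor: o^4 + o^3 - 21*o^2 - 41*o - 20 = (o + 1)*(o^3 - 21*o - 20) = (o + 1)^2*(o^2 - o - 20) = (o - 5)*(o + 1)^2*(o + 4)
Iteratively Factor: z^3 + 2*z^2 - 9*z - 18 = (z + 3)*(z^2 - z - 6) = (z - 3)*(z + 3)*(z + 2)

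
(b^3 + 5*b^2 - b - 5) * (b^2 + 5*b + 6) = b^5 + 10*b^4 + 30*b^3 + 20*b^2 - 31*b - 30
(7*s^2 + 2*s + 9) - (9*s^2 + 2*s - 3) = 12 - 2*s^2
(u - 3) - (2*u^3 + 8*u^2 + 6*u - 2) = -2*u^3 - 8*u^2 - 5*u - 1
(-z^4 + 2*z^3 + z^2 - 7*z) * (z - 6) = -z^5 + 8*z^4 - 11*z^3 - 13*z^2 + 42*z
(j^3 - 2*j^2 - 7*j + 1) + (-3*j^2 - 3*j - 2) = j^3 - 5*j^2 - 10*j - 1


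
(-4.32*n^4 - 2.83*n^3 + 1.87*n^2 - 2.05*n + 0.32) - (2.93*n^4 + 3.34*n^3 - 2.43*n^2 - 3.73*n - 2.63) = -7.25*n^4 - 6.17*n^3 + 4.3*n^2 + 1.68*n + 2.95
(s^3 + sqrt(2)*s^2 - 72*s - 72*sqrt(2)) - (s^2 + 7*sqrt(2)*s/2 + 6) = s^3 - s^2 + sqrt(2)*s^2 - 72*s - 7*sqrt(2)*s/2 - 72*sqrt(2) - 6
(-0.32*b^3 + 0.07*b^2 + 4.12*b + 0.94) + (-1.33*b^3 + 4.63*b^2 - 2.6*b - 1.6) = -1.65*b^3 + 4.7*b^2 + 1.52*b - 0.66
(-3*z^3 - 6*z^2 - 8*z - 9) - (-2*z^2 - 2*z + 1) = -3*z^3 - 4*z^2 - 6*z - 10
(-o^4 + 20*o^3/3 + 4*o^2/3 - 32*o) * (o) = -o^5 + 20*o^4/3 + 4*o^3/3 - 32*o^2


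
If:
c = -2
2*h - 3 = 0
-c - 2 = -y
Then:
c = -2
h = 3/2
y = 0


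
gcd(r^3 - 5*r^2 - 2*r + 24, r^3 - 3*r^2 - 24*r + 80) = r - 4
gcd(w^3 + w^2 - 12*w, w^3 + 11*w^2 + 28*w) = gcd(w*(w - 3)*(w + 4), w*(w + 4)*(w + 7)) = w^2 + 4*w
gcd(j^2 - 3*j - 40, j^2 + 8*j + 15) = j + 5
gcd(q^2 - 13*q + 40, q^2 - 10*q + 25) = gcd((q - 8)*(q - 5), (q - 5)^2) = q - 5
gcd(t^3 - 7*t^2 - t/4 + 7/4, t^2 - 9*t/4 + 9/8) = 1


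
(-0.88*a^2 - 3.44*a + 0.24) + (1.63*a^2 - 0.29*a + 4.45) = 0.75*a^2 - 3.73*a + 4.69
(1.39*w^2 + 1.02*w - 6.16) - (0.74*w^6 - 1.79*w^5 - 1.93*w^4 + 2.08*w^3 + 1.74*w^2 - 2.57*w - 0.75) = -0.74*w^6 + 1.79*w^5 + 1.93*w^4 - 2.08*w^3 - 0.35*w^2 + 3.59*w - 5.41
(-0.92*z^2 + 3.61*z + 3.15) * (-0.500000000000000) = 0.46*z^2 - 1.805*z - 1.575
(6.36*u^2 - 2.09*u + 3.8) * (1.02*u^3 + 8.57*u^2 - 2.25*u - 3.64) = 6.4872*u^5 + 52.3734*u^4 - 28.3453*u^3 + 14.1181*u^2 - 0.942399999999999*u - 13.832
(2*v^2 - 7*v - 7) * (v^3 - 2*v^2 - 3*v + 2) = 2*v^5 - 11*v^4 + v^3 + 39*v^2 + 7*v - 14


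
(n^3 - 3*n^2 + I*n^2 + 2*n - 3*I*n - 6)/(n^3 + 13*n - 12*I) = (n^2 + n*(-3 + 2*I) - 6*I)/(n^2 + I*n + 12)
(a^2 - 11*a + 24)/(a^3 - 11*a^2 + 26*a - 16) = (a - 3)/(a^2 - 3*a + 2)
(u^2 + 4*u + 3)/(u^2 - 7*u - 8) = (u + 3)/(u - 8)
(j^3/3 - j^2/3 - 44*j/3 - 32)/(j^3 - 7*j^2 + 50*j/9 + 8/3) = 3*(j^3 - j^2 - 44*j - 96)/(9*j^3 - 63*j^2 + 50*j + 24)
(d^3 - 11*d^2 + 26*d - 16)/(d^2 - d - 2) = (d^2 - 9*d + 8)/(d + 1)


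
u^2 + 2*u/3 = u*(u + 2/3)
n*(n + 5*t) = n^2 + 5*n*t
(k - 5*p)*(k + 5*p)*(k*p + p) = k^3*p + k^2*p - 25*k*p^3 - 25*p^3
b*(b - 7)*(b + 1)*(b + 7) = b^4 + b^3 - 49*b^2 - 49*b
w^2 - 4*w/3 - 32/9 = (w - 8/3)*(w + 4/3)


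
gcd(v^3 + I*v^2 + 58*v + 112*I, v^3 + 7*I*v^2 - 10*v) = v + 2*I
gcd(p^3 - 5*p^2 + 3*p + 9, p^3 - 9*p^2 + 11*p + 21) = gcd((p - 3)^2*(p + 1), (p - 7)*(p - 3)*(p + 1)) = p^2 - 2*p - 3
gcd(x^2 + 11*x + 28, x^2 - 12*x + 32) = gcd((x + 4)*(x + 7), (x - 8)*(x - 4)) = 1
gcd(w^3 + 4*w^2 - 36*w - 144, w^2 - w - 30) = w - 6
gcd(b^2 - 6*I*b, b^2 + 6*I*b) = b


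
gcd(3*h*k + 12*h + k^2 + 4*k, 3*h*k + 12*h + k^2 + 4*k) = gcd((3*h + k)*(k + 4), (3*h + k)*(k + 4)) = 3*h*k + 12*h + k^2 + 4*k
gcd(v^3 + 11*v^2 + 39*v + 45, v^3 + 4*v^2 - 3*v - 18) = v^2 + 6*v + 9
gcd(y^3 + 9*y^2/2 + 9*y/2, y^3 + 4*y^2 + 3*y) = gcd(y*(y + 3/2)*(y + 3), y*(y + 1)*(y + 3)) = y^2 + 3*y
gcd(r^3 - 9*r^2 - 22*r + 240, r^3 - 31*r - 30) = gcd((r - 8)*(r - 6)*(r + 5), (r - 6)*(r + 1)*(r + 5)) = r^2 - r - 30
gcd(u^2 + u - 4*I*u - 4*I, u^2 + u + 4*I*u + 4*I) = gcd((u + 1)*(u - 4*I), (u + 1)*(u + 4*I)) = u + 1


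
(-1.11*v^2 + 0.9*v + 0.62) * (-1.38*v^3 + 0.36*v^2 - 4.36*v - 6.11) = 1.5318*v^5 - 1.6416*v^4 + 4.308*v^3 + 3.0813*v^2 - 8.2022*v - 3.7882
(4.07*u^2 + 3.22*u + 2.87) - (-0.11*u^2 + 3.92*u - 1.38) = 4.18*u^2 - 0.7*u + 4.25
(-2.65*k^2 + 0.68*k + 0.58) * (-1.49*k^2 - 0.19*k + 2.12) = 3.9485*k^4 - 0.5097*k^3 - 6.6114*k^2 + 1.3314*k + 1.2296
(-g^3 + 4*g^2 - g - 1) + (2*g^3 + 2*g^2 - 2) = g^3 + 6*g^2 - g - 3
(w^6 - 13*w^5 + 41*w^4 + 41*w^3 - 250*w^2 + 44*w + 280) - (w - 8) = w^6 - 13*w^5 + 41*w^4 + 41*w^3 - 250*w^2 + 43*w + 288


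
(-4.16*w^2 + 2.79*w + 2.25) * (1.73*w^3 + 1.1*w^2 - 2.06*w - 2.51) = -7.1968*w^5 + 0.250699999999999*w^4 + 15.5311*w^3 + 7.1692*w^2 - 11.6379*w - 5.6475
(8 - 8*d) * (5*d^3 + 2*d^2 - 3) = -40*d^4 + 24*d^3 + 16*d^2 + 24*d - 24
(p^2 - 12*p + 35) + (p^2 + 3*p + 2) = 2*p^2 - 9*p + 37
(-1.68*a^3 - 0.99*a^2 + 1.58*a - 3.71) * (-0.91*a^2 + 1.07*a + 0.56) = 1.5288*a^5 - 0.8967*a^4 - 3.4379*a^3 + 4.5123*a^2 - 3.0849*a - 2.0776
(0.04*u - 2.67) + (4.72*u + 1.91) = 4.76*u - 0.76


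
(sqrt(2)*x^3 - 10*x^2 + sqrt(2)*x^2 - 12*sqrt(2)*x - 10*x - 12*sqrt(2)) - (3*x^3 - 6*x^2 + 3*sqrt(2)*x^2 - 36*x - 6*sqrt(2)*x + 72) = -3*x^3 + sqrt(2)*x^3 - 4*x^2 - 2*sqrt(2)*x^2 - 6*sqrt(2)*x + 26*x - 72 - 12*sqrt(2)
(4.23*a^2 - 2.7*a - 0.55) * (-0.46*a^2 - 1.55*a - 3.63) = -1.9458*a^4 - 5.3145*a^3 - 10.9169*a^2 + 10.6535*a + 1.9965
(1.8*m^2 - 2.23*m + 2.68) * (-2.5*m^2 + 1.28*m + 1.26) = -4.5*m^4 + 7.879*m^3 - 7.2864*m^2 + 0.6206*m + 3.3768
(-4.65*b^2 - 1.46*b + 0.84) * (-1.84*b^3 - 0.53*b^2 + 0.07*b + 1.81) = 8.556*b^5 + 5.1509*b^4 - 1.0973*b^3 - 8.9639*b^2 - 2.5838*b + 1.5204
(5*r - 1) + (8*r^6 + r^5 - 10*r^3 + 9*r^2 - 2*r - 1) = 8*r^6 + r^5 - 10*r^3 + 9*r^2 + 3*r - 2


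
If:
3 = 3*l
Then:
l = 1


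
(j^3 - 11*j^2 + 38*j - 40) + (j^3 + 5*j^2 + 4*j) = 2*j^3 - 6*j^2 + 42*j - 40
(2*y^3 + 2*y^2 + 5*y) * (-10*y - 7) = -20*y^4 - 34*y^3 - 64*y^2 - 35*y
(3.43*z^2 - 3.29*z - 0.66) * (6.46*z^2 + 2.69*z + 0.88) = 22.1578*z^4 - 12.0267*z^3 - 10.0953*z^2 - 4.6706*z - 0.5808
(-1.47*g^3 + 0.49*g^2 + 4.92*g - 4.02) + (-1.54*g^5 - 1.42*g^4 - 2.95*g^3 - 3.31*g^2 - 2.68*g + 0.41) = -1.54*g^5 - 1.42*g^4 - 4.42*g^3 - 2.82*g^2 + 2.24*g - 3.61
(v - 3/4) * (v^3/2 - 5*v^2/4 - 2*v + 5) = v^4/2 - 13*v^3/8 - 17*v^2/16 + 13*v/2 - 15/4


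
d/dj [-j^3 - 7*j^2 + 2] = j*(-3*j - 14)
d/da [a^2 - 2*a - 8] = 2*a - 2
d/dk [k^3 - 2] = 3*k^2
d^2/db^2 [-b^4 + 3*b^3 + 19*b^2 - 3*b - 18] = -12*b^2 + 18*b + 38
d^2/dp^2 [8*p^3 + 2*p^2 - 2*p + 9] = 48*p + 4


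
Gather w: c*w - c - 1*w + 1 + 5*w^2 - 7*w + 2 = -c + 5*w^2 + w*(c - 8) + 3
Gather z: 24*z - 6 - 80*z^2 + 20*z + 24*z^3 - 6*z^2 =24*z^3 - 86*z^2 + 44*z - 6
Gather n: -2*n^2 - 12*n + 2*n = -2*n^2 - 10*n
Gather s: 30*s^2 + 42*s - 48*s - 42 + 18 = 30*s^2 - 6*s - 24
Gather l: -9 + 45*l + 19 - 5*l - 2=40*l + 8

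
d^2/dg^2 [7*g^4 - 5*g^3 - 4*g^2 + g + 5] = 84*g^2 - 30*g - 8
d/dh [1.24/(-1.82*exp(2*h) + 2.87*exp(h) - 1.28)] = (4.5136*exp(h) - 3.5588)*exp(h)/(1.82*exp(2*h) - 2.87*exp(h) + 1.28)^2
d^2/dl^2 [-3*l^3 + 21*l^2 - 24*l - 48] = 42 - 18*l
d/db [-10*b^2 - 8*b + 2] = -20*b - 8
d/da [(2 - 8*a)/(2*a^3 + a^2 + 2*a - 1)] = 4*(8*a^3 - a^2 - a + 1)/(4*a^6 + 4*a^5 + 9*a^4 + 2*a^2 - 4*a + 1)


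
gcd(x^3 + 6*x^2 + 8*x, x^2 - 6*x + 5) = 1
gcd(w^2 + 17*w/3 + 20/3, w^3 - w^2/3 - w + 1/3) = 1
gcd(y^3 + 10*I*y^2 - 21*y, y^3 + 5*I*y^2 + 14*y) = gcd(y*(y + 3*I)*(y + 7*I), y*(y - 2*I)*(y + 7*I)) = y^2 + 7*I*y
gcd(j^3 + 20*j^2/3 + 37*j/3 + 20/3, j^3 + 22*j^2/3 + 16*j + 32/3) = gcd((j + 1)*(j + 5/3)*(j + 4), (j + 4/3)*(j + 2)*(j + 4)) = j + 4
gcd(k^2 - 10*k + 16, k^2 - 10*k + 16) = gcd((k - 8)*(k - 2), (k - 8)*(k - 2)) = k^2 - 10*k + 16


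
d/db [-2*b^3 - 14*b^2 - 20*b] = -6*b^2 - 28*b - 20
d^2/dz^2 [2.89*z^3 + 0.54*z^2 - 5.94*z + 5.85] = 17.34*z + 1.08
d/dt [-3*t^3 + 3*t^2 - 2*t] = -9*t^2 + 6*t - 2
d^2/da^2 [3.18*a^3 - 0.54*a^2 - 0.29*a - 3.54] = 19.08*a - 1.08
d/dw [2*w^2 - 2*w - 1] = 4*w - 2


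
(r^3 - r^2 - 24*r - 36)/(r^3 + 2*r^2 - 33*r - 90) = (r + 2)/(r + 5)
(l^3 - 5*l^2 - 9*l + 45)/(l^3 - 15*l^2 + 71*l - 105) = (l + 3)/(l - 7)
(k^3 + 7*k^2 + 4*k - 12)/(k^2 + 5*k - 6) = k + 2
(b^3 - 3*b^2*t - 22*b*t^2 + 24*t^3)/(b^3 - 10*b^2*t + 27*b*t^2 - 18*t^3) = (-b - 4*t)/(-b + 3*t)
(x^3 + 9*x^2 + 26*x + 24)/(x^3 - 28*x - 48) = (x + 3)/(x - 6)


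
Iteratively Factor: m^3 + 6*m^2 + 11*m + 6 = (m + 1)*(m^2 + 5*m + 6) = (m + 1)*(m + 2)*(m + 3)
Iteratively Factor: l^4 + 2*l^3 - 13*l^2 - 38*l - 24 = (l + 1)*(l^3 + l^2 - 14*l - 24) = (l + 1)*(l + 2)*(l^2 - l - 12) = (l + 1)*(l + 2)*(l + 3)*(l - 4)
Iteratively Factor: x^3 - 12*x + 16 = (x - 2)*(x^2 + 2*x - 8) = (x - 2)*(x + 4)*(x - 2)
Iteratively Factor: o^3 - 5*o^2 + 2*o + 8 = (o - 4)*(o^2 - o - 2) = (o - 4)*(o + 1)*(o - 2)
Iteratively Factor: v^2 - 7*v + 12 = (v - 3)*(v - 4)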